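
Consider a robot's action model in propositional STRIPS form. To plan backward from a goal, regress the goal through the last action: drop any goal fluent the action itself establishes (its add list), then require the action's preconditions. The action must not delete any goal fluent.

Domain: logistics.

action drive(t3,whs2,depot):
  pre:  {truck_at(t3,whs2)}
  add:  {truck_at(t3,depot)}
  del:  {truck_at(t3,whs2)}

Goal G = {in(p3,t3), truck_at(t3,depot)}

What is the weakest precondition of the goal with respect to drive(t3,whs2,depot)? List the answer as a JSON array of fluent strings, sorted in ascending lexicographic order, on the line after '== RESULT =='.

Regress:
  G ∩ del = {}  (empty — regression defined)
  G \ add = {in(p3,t3), truck_at(t3,depot)} \ {truck_at(t3,depot)} = {in(p3,t3)}
  ∪ pre   = {in(p3,t3)} ∪ {truck_at(t3,whs2)}
          = {in(p3,t3), truck_at(t3,whs2)}

== RESULT ==
["in(p3,t3)", "truck_at(t3,whs2)"]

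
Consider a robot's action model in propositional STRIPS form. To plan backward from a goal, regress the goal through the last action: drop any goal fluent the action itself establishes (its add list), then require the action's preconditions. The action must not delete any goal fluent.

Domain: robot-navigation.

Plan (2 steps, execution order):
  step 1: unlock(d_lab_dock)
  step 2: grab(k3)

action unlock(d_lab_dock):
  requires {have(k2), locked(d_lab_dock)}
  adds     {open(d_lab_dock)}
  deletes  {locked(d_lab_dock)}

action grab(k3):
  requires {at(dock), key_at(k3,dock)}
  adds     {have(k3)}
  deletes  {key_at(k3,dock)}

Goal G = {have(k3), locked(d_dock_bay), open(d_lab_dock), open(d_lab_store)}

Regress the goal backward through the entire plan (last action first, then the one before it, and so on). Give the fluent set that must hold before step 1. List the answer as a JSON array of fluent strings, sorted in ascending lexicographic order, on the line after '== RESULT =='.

Regress step by step:
  through step 2 (grab(k3)): drop {have(k3)}, keep {locked(d_dock_bay), open(d_lab_dock), open(d_lab_store)}, require {at(dock), key_at(k3,dock)}
    → {at(dock), key_at(k3,dock), locked(d_dock_bay), open(d_lab_dock), open(d_lab_store)}
  through step 1 (unlock(d_lab_dock)): drop {open(d_lab_dock)}, keep {at(dock), key_at(k3,dock), locked(d_dock_bay), open(d_lab_store)}, require {have(k2), locked(d_lab_dock)}
    → {at(dock), have(k2), key_at(k3,dock), locked(d_dock_bay), locked(d_lab_dock), open(d_lab_store)}

== RESULT ==
["at(dock)", "have(k2)", "key_at(k3,dock)", "locked(d_dock_bay)", "locked(d_lab_dock)", "open(d_lab_store)"]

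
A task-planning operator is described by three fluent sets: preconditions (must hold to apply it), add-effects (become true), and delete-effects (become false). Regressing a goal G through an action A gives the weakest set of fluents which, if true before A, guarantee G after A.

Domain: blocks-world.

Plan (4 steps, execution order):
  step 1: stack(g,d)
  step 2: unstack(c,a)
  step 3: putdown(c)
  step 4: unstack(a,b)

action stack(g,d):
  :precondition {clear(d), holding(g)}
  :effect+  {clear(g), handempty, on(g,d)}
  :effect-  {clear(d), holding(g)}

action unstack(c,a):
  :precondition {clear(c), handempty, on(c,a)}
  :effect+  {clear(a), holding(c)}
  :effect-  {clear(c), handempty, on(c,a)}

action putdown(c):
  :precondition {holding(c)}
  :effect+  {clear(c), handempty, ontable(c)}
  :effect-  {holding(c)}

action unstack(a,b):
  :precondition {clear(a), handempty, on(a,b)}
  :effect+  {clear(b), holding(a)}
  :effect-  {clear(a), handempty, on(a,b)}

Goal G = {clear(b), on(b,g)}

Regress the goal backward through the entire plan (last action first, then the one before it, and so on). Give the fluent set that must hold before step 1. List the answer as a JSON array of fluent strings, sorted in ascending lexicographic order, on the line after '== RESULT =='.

Work backward from the goal:
  through step 4 (unstack(a,b)): drop {clear(b)}, keep {on(b,g)}, require {clear(a), handempty, on(a,b)}
    → {clear(a), handempty, on(a,b), on(b,g)}
  through step 3 (putdown(c)): drop {handempty}, keep {clear(a), on(a,b), on(b,g)}, require {holding(c)}
    → {clear(a), holding(c), on(a,b), on(b,g)}
  through step 2 (unstack(c,a)): drop {clear(a), holding(c)}, keep {on(a,b), on(b,g)}, require {clear(c), handempty, on(c,a)}
    → {clear(c), handempty, on(a,b), on(b,g), on(c,a)}
  through step 1 (stack(g,d)): drop {handempty}, keep {clear(c), on(a,b), on(b,g), on(c,a)}, require {clear(d), holding(g)}
    → {clear(c), clear(d), holding(g), on(a,b), on(b,g), on(c,a)}

== RESULT ==
["clear(c)", "clear(d)", "holding(g)", "on(a,b)", "on(b,g)", "on(c,a)"]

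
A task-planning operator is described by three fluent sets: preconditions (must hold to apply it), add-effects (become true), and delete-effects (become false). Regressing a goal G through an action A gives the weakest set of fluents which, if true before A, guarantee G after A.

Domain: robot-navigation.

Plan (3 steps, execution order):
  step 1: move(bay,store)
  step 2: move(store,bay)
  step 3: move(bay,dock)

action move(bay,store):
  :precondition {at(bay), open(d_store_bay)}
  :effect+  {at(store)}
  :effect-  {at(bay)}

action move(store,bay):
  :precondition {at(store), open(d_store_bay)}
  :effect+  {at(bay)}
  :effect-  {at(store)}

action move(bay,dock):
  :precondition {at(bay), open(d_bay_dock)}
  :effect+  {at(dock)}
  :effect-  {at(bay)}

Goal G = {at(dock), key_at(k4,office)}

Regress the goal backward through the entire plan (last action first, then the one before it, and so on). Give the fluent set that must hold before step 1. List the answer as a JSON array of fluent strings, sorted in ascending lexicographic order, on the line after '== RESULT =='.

Regress step by step:
  through step 3 (move(bay,dock)): drop {at(dock)}, keep {key_at(k4,office)}, require {at(bay), open(d_bay_dock)}
    → {at(bay), key_at(k4,office), open(d_bay_dock)}
  through step 2 (move(store,bay)): drop {at(bay)}, keep {key_at(k4,office), open(d_bay_dock)}, require {at(store), open(d_store_bay)}
    → {at(store), key_at(k4,office), open(d_bay_dock), open(d_store_bay)}
  through step 1 (move(bay,store)): drop {at(store)}, keep {key_at(k4,office), open(d_bay_dock), open(d_store_bay)}, require {at(bay), open(d_store_bay)}
    → {at(bay), key_at(k4,office), open(d_bay_dock), open(d_store_bay)}

== RESULT ==
["at(bay)", "key_at(k4,office)", "open(d_bay_dock)", "open(d_store_bay)"]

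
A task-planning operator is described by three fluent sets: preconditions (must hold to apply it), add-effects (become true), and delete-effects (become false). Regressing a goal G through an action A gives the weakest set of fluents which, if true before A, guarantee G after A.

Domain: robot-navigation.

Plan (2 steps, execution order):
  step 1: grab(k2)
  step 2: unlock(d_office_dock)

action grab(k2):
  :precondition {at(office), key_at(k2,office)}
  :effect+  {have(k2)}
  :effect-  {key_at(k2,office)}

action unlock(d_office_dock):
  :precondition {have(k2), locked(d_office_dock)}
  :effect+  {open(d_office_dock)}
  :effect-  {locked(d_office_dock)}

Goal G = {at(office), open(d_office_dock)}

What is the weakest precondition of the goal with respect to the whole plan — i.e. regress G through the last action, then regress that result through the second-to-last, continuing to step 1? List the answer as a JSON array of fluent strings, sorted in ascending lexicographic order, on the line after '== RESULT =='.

Regress step by step:
  through step 2 (unlock(d_office_dock)): drop {open(d_office_dock)}, keep {at(office)}, require {have(k2), locked(d_office_dock)}
    → {at(office), have(k2), locked(d_office_dock)}
  through step 1 (grab(k2)): drop {have(k2)}, keep {at(office), locked(d_office_dock)}, require {at(office), key_at(k2,office)}
    → {at(office), key_at(k2,office), locked(d_office_dock)}

== RESULT ==
["at(office)", "key_at(k2,office)", "locked(d_office_dock)"]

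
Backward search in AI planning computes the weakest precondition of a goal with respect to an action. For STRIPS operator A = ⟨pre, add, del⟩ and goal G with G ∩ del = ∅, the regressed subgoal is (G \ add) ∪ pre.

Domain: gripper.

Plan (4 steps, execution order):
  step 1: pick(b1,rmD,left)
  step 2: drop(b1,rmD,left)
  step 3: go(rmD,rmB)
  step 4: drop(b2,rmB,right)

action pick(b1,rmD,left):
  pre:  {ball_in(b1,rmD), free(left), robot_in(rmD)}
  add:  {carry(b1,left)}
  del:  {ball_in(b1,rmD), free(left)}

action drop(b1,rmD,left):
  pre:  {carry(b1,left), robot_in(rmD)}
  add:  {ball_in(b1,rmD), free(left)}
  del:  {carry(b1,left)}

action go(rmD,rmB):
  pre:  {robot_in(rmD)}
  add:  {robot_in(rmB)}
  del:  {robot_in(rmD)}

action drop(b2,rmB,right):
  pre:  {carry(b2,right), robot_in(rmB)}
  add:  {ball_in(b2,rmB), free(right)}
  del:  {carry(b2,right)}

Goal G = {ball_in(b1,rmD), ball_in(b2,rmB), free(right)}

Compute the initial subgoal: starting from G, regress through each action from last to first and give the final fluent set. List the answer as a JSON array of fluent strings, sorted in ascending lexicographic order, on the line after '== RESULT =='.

Work backward from the goal:
  through step 4 (drop(b2,rmB,right)): drop {ball_in(b2,rmB), free(right)}, keep {ball_in(b1,rmD)}, require {carry(b2,right), robot_in(rmB)}
    → {ball_in(b1,rmD), carry(b2,right), robot_in(rmB)}
  through step 3 (go(rmD,rmB)): drop {robot_in(rmB)}, keep {ball_in(b1,rmD), carry(b2,right)}, require {robot_in(rmD)}
    → {ball_in(b1,rmD), carry(b2,right), robot_in(rmD)}
  through step 2 (drop(b1,rmD,left)): drop {ball_in(b1,rmD)}, keep {carry(b2,right), robot_in(rmD)}, require {carry(b1,left), robot_in(rmD)}
    → {carry(b1,left), carry(b2,right), robot_in(rmD)}
  through step 1 (pick(b1,rmD,left)): drop {carry(b1,left)}, keep {carry(b2,right), robot_in(rmD)}, require {ball_in(b1,rmD), free(left), robot_in(rmD)}
    → {ball_in(b1,rmD), carry(b2,right), free(left), robot_in(rmD)}

== RESULT ==
["ball_in(b1,rmD)", "carry(b2,right)", "free(left)", "robot_in(rmD)"]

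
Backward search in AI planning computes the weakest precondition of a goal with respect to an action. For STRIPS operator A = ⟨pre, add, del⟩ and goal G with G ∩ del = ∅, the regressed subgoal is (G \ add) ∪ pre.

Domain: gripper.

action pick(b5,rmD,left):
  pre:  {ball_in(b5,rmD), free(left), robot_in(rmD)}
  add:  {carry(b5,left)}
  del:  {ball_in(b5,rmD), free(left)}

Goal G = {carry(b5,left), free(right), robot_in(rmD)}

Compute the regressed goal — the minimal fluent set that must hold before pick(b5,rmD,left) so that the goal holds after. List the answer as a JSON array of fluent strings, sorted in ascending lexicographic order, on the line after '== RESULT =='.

Regress:
  G ∩ del = {}  (empty — regression defined)
  G \ add = {carry(b5,left), free(right), robot_in(rmD)} \ {carry(b5,left)} = {free(right), robot_in(rmD)}
  ∪ pre   = {free(right), robot_in(rmD)} ∪ {ball_in(b5,rmD), free(left), robot_in(rmD)}
          = {ball_in(b5,rmD), free(left), free(right), robot_in(rmD)}

== RESULT ==
["ball_in(b5,rmD)", "free(left)", "free(right)", "robot_in(rmD)"]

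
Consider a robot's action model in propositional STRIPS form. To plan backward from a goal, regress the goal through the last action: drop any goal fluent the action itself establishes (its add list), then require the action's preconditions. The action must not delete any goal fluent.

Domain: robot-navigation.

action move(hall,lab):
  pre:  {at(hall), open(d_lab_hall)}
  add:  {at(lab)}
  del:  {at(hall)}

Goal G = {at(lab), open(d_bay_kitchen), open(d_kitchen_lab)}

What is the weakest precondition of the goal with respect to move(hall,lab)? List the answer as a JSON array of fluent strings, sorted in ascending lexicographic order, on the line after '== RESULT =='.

Regress:
  G ∩ del = {}  (empty — regression defined)
  G \ add = {at(lab), open(d_bay_kitchen), open(d_kitchen_lab)} \ {at(lab)} = {open(d_bay_kitchen), open(d_kitchen_lab)}
  ∪ pre   = {open(d_bay_kitchen), open(d_kitchen_lab)} ∪ {at(hall), open(d_lab_hall)}
          = {at(hall), open(d_bay_kitchen), open(d_kitchen_lab), open(d_lab_hall)}

== RESULT ==
["at(hall)", "open(d_bay_kitchen)", "open(d_kitchen_lab)", "open(d_lab_hall)"]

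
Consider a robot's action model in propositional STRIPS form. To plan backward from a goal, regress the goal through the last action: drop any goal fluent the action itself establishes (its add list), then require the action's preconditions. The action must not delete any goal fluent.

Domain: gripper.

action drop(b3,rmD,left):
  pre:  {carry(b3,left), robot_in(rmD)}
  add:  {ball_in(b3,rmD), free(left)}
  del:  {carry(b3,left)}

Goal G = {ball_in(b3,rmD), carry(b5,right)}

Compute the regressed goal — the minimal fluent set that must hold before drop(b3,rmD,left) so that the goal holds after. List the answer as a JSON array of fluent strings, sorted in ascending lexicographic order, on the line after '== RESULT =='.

Compute (G \ add) ∪ pre:
  G ∩ del = {}  (empty — regression defined)
  G \ add = {ball_in(b3,rmD), carry(b5,right)} \ {ball_in(b3,rmD), free(left)} = {carry(b5,right)}
  ∪ pre   = {carry(b5,right)} ∪ {carry(b3,left), robot_in(rmD)}
          = {carry(b3,left), carry(b5,right), robot_in(rmD)}

== RESULT ==
["carry(b3,left)", "carry(b5,right)", "robot_in(rmD)"]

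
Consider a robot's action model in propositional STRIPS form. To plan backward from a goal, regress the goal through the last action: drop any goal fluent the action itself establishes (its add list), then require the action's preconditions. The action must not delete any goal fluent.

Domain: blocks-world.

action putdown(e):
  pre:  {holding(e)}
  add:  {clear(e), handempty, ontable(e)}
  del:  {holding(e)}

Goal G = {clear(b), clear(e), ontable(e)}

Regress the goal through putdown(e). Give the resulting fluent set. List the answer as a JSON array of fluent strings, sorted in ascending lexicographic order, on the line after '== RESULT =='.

Compute (G \ add) ∪ pre:
  G ∩ del = {}  (empty — regression defined)
  G \ add = {clear(b), clear(e), ontable(e)} \ {clear(e), handempty, ontable(e)} = {clear(b)}
  ∪ pre   = {clear(b)} ∪ {holding(e)}
          = {clear(b), holding(e)}

== RESULT ==
["clear(b)", "holding(e)"]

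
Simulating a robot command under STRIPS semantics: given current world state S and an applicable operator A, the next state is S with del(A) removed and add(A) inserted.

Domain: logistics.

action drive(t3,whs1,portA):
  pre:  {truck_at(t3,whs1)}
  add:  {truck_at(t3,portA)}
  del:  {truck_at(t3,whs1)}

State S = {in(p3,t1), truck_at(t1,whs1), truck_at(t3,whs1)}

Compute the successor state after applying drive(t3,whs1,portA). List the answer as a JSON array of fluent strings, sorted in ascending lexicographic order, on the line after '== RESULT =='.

Compute (S \ del) ∪ add:
  pre ⊆ S: {truck_at(t3,whs1)} ⊆ S  — applicable
  S \ del = {in(p3,t1), truck_at(t1,whs1)}
  ∪ add   = {in(p3,t1), truck_at(t1,whs1), truck_at(t3,portA)}

== RESULT ==
["in(p3,t1)", "truck_at(t1,whs1)", "truck_at(t3,portA)"]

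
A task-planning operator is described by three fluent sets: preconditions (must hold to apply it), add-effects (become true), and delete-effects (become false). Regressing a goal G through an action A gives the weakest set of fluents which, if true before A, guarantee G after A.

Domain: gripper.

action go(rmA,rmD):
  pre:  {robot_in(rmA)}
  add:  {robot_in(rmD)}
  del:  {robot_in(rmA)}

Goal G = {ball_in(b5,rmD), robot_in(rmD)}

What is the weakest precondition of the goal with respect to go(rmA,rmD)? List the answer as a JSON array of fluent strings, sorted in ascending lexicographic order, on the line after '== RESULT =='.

Compute (G \ add) ∪ pre:
  G ∩ del = {}  (empty — regression defined)
  G \ add = {ball_in(b5,rmD), robot_in(rmD)} \ {robot_in(rmD)} = {ball_in(b5,rmD)}
  ∪ pre   = {ball_in(b5,rmD)} ∪ {robot_in(rmA)}
          = {ball_in(b5,rmD), robot_in(rmA)}

== RESULT ==
["ball_in(b5,rmD)", "robot_in(rmA)"]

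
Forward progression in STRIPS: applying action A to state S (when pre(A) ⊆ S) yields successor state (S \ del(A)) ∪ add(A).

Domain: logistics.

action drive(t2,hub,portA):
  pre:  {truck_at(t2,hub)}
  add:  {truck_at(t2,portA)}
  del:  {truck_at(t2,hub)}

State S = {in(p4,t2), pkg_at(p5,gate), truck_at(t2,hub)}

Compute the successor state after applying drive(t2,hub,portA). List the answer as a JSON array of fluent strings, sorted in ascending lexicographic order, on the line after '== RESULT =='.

Progress:
  pre ⊆ S: {truck_at(t2,hub)} ⊆ S  — applicable
  S \ del = {in(p4,t2), pkg_at(p5,gate)}
  ∪ add   = {in(p4,t2), pkg_at(p5,gate), truck_at(t2,portA)}

== RESULT ==
["in(p4,t2)", "pkg_at(p5,gate)", "truck_at(t2,portA)"]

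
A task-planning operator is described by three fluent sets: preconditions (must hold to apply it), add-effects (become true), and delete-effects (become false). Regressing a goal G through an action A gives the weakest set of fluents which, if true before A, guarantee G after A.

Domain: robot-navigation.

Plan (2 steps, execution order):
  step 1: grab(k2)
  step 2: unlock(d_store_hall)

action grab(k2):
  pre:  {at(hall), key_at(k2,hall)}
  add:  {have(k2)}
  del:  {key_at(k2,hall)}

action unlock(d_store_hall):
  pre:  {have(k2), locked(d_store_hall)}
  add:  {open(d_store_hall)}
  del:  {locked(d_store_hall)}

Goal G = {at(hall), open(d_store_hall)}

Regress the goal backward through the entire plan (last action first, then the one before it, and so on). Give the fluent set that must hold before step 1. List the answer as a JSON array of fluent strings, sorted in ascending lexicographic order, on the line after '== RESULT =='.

Regress step by step:
  through step 2 (unlock(d_store_hall)): drop {open(d_store_hall)}, keep {at(hall)}, require {have(k2), locked(d_store_hall)}
    → {at(hall), have(k2), locked(d_store_hall)}
  through step 1 (grab(k2)): drop {have(k2)}, keep {at(hall), locked(d_store_hall)}, require {at(hall), key_at(k2,hall)}
    → {at(hall), key_at(k2,hall), locked(d_store_hall)}

== RESULT ==
["at(hall)", "key_at(k2,hall)", "locked(d_store_hall)"]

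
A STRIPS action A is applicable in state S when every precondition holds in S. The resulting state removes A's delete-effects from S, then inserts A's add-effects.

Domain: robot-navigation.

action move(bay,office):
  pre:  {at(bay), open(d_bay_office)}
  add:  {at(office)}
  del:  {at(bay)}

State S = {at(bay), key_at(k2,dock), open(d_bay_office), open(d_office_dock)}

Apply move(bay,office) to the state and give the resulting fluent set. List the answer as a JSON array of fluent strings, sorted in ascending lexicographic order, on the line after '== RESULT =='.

Compute (S \ del) ∪ add:
  pre ⊆ S: {at(bay), open(d_bay_office)} ⊆ S  — applicable
  S \ del = {key_at(k2,dock), open(d_bay_office), open(d_office_dock)}
  ∪ add   = {at(office), key_at(k2,dock), open(d_bay_office), open(d_office_dock)}

== RESULT ==
["at(office)", "key_at(k2,dock)", "open(d_bay_office)", "open(d_office_dock)"]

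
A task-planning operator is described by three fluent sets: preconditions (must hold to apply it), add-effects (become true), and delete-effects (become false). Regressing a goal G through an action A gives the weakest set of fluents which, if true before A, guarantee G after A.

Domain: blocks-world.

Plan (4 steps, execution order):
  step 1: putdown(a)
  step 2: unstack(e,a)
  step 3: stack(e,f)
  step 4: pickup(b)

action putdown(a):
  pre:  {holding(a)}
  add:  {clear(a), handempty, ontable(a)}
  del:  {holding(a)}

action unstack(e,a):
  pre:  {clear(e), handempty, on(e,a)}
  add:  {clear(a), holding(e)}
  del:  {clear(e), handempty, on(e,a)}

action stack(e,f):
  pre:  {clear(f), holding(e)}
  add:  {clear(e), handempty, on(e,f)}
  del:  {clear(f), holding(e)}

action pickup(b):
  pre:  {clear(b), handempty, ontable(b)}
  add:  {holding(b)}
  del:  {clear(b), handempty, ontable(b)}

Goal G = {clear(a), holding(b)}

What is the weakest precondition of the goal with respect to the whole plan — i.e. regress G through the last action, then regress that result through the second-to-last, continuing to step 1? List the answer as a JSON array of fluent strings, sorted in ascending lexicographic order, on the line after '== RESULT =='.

Work backward from the goal:
  through step 4 (pickup(b)): drop {holding(b)}, keep {clear(a)}, require {clear(b), handempty, ontable(b)}
    → {clear(a), clear(b), handempty, ontable(b)}
  through step 3 (stack(e,f)): drop {handempty}, keep {clear(a), clear(b), ontable(b)}, require {clear(f), holding(e)}
    → {clear(a), clear(b), clear(f), holding(e), ontable(b)}
  through step 2 (unstack(e,a)): drop {clear(a), holding(e)}, keep {clear(b), clear(f), ontable(b)}, require {clear(e), handempty, on(e,a)}
    → {clear(b), clear(e), clear(f), handempty, on(e,a), ontable(b)}
  through step 1 (putdown(a)): drop {handempty}, keep {clear(b), clear(e), clear(f), on(e,a), ontable(b)}, require {holding(a)}
    → {clear(b), clear(e), clear(f), holding(a), on(e,a), ontable(b)}

== RESULT ==
["clear(b)", "clear(e)", "clear(f)", "holding(a)", "on(e,a)", "ontable(b)"]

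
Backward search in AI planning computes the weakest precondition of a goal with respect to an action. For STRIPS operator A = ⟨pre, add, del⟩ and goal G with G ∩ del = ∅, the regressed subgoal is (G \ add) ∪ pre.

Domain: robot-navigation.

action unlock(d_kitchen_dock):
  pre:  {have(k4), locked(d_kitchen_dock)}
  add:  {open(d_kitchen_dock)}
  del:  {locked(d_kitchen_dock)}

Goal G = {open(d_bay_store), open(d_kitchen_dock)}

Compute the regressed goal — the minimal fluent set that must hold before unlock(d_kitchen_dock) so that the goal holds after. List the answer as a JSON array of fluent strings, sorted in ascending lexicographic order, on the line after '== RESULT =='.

Regress:
  G ∩ del = {}  (empty — regression defined)
  G \ add = {open(d_bay_store), open(d_kitchen_dock)} \ {open(d_kitchen_dock)} = {open(d_bay_store)}
  ∪ pre   = {open(d_bay_store)} ∪ {have(k4), locked(d_kitchen_dock)}
          = {have(k4), locked(d_kitchen_dock), open(d_bay_store)}

== RESULT ==
["have(k4)", "locked(d_kitchen_dock)", "open(d_bay_store)"]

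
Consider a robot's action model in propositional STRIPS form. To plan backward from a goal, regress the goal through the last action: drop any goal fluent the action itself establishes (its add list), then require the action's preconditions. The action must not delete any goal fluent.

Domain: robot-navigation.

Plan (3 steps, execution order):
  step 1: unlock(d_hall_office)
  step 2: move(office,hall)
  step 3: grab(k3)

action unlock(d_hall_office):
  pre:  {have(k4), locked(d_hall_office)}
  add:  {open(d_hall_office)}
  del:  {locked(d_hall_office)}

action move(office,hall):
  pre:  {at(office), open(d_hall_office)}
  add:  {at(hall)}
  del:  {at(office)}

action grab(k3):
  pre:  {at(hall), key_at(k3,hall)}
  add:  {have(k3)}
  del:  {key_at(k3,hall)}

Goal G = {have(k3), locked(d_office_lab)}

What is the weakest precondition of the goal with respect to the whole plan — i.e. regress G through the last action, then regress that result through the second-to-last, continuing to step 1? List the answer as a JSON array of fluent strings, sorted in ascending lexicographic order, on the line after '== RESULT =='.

Work backward from the goal:
  through step 3 (grab(k3)): drop {have(k3)}, keep {locked(d_office_lab)}, require {at(hall), key_at(k3,hall)}
    → {at(hall), key_at(k3,hall), locked(d_office_lab)}
  through step 2 (move(office,hall)): drop {at(hall)}, keep {key_at(k3,hall), locked(d_office_lab)}, require {at(office), open(d_hall_office)}
    → {at(office), key_at(k3,hall), locked(d_office_lab), open(d_hall_office)}
  through step 1 (unlock(d_hall_office)): drop {open(d_hall_office)}, keep {at(office), key_at(k3,hall), locked(d_office_lab)}, require {have(k4), locked(d_hall_office)}
    → {at(office), have(k4), key_at(k3,hall), locked(d_hall_office), locked(d_office_lab)}

== RESULT ==
["at(office)", "have(k4)", "key_at(k3,hall)", "locked(d_hall_office)", "locked(d_office_lab)"]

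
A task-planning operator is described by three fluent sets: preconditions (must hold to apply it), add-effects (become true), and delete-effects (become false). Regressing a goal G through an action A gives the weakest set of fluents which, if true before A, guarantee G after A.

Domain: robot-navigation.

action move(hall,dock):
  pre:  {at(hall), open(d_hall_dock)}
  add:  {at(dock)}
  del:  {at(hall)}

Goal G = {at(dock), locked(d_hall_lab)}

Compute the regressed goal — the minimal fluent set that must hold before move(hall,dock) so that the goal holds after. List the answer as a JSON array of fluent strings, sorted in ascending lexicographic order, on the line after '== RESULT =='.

Compute (G \ add) ∪ pre:
  G ∩ del = {}  (empty — regression defined)
  G \ add = {at(dock), locked(d_hall_lab)} \ {at(dock)} = {locked(d_hall_lab)}
  ∪ pre   = {locked(d_hall_lab)} ∪ {at(hall), open(d_hall_dock)}
          = {at(hall), locked(d_hall_lab), open(d_hall_dock)}

== RESULT ==
["at(hall)", "locked(d_hall_lab)", "open(d_hall_dock)"]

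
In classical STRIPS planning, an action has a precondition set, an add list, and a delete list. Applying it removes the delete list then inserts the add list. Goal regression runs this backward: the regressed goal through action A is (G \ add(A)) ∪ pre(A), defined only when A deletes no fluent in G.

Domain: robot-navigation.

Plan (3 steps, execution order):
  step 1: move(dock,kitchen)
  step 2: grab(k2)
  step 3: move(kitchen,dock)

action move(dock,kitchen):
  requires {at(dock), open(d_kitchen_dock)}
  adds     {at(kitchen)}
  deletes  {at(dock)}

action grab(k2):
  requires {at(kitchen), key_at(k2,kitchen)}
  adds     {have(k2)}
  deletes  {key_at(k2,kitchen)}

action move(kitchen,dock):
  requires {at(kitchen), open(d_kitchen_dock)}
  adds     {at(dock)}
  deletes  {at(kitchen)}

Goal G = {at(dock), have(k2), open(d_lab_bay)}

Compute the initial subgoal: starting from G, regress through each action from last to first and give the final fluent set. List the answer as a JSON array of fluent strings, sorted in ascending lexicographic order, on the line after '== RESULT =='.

Regress step by step:
  through step 3 (move(kitchen,dock)): drop {at(dock)}, keep {have(k2), open(d_lab_bay)}, require {at(kitchen), open(d_kitchen_dock)}
    → {at(kitchen), have(k2), open(d_kitchen_dock), open(d_lab_bay)}
  through step 2 (grab(k2)): drop {have(k2)}, keep {at(kitchen), open(d_kitchen_dock), open(d_lab_bay)}, require {at(kitchen), key_at(k2,kitchen)}
    → {at(kitchen), key_at(k2,kitchen), open(d_kitchen_dock), open(d_lab_bay)}
  through step 1 (move(dock,kitchen)): drop {at(kitchen)}, keep {key_at(k2,kitchen), open(d_kitchen_dock), open(d_lab_bay)}, require {at(dock), open(d_kitchen_dock)}
    → {at(dock), key_at(k2,kitchen), open(d_kitchen_dock), open(d_lab_bay)}

== RESULT ==
["at(dock)", "key_at(k2,kitchen)", "open(d_kitchen_dock)", "open(d_lab_bay)"]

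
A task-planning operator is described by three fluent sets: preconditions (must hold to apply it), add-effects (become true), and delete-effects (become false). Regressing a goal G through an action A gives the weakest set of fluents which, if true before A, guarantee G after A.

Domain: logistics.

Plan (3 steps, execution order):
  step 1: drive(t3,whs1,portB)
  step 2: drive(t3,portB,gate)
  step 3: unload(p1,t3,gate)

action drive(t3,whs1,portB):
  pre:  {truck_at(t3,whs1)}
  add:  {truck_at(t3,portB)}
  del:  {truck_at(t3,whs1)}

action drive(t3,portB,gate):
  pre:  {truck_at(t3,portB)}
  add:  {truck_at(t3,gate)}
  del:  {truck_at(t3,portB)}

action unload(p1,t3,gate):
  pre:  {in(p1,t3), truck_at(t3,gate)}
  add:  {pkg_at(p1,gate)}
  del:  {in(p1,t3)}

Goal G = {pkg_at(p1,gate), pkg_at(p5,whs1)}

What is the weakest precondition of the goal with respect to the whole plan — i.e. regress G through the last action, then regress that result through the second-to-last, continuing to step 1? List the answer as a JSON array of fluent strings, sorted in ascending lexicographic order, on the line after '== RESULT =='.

Regress step by step:
  through step 3 (unload(p1,t3,gate)): drop {pkg_at(p1,gate)}, keep {pkg_at(p5,whs1)}, require {in(p1,t3), truck_at(t3,gate)}
    → {in(p1,t3), pkg_at(p5,whs1), truck_at(t3,gate)}
  through step 2 (drive(t3,portB,gate)): drop {truck_at(t3,gate)}, keep {in(p1,t3), pkg_at(p5,whs1)}, require {truck_at(t3,portB)}
    → {in(p1,t3), pkg_at(p5,whs1), truck_at(t3,portB)}
  through step 1 (drive(t3,whs1,portB)): drop {truck_at(t3,portB)}, keep {in(p1,t3), pkg_at(p5,whs1)}, require {truck_at(t3,whs1)}
    → {in(p1,t3), pkg_at(p5,whs1), truck_at(t3,whs1)}

== RESULT ==
["in(p1,t3)", "pkg_at(p5,whs1)", "truck_at(t3,whs1)"]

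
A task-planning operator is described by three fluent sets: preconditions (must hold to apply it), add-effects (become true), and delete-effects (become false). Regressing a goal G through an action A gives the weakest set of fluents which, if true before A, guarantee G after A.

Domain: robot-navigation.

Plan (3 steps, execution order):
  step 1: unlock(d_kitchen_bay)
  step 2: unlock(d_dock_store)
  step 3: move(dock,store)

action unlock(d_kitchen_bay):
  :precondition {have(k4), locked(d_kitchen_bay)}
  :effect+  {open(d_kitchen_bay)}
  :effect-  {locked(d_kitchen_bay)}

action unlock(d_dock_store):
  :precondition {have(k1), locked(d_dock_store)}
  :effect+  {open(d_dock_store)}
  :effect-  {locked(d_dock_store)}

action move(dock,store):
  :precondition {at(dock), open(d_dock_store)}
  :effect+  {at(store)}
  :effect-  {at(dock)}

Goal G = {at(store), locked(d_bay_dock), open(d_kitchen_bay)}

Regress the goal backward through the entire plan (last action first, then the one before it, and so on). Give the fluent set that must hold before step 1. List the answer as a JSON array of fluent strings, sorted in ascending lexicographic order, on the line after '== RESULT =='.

Work backward from the goal:
  through step 3 (move(dock,store)): drop {at(store)}, keep {locked(d_bay_dock), open(d_kitchen_bay)}, require {at(dock), open(d_dock_store)}
    → {at(dock), locked(d_bay_dock), open(d_dock_store), open(d_kitchen_bay)}
  through step 2 (unlock(d_dock_store)): drop {open(d_dock_store)}, keep {at(dock), locked(d_bay_dock), open(d_kitchen_bay)}, require {have(k1), locked(d_dock_store)}
    → {at(dock), have(k1), locked(d_bay_dock), locked(d_dock_store), open(d_kitchen_bay)}
  through step 1 (unlock(d_kitchen_bay)): drop {open(d_kitchen_bay)}, keep {at(dock), have(k1), locked(d_bay_dock), locked(d_dock_store)}, require {have(k4), locked(d_kitchen_bay)}
    → {at(dock), have(k1), have(k4), locked(d_bay_dock), locked(d_dock_store), locked(d_kitchen_bay)}

== RESULT ==
["at(dock)", "have(k1)", "have(k4)", "locked(d_bay_dock)", "locked(d_dock_store)", "locked(d_kitchen_bay)"]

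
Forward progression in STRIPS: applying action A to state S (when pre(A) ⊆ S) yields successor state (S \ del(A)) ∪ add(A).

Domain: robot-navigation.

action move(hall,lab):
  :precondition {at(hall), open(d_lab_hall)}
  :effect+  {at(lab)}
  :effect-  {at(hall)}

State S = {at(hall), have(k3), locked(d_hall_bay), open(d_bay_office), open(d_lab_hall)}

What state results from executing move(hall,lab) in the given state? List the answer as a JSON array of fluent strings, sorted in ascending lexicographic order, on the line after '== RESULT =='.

Compute (S \ del) ∪ add:
  pre ⊆ S: {at(hall), open(d_lab_hall)} ⊆ S  — applicable
  S \ del = {have(k3), locked(d_hall_bay), open(d_bay_office), open(d_lab_hall)}
  ∪ add   = {at(lab), have(k3), locked(d_hall_bay), open(d_bay_office), open(d_lab_hall)}

== RESULT ==
["at(lab)", "have(k3)", "locked(d_hall_bay)", "open(d_bay_office)", "open(d_lab_hall)"]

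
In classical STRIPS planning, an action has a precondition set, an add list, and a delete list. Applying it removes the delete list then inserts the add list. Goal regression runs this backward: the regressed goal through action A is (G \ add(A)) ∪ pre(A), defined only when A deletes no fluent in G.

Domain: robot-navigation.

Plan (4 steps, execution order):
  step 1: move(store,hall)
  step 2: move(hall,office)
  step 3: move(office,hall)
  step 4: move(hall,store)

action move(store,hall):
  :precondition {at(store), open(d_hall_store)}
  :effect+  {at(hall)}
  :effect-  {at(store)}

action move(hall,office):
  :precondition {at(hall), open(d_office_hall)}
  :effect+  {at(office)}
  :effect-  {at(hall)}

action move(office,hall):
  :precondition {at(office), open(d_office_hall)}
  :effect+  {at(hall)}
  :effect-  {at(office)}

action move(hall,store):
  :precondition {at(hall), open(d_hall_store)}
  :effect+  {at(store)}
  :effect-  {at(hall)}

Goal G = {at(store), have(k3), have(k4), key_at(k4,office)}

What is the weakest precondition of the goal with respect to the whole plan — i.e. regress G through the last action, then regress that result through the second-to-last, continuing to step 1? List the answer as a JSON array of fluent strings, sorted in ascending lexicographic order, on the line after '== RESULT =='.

Work backward from the goal:
  through step 4 (move(hall,store)): drop {at(store)}, keep {have(k3), have(k4), key_at(k4,office)}, require {at(hall), open(d_hall_store)}
    → {at(hall), have(k3), have(k4), key_at(k4,office), open(d_hall_store)}
  through step 3 (move(office,hall)): drop {at(hall)}, keep {have(k3), have(k4), key_at(k4,office), open(d_hall_store)}, require {at(office), open(d_office_hall)}
    → {at(office), have(k3), have(k4), key_at(k4,office), open(d_hall_store), open(d_office_hall)}
  through step 2 (move(hall,office)): drop {at(office)}, keep {have(k3), have(k4), key_at(k4,office), open(d_hall_store), open(d_office_hall)}, require {at(hall), open(d_office_hall)}
    → {at(hall), have(k3), have(k4), key_at(k4,office), open(d_hall_store), open(d_office_hall)}
  through step 1 (move(store,hall)): drop {at(hall)}, keep {have(k3), have(k4), key_at(k4,office), open(d_hall_store), open(d_office_hall)}, require {at(store), open(d_hall_store)}
    → {at(store), have(k3), have(k4), key_at(k4,office), open(d_hall_store), open(d_office_hall)}

== RESULT ==
["at(store)", "have(k3)", "have(k4)", "key_at(k4,office)", "open(d_hall_store)", "open(d_office_hall)"]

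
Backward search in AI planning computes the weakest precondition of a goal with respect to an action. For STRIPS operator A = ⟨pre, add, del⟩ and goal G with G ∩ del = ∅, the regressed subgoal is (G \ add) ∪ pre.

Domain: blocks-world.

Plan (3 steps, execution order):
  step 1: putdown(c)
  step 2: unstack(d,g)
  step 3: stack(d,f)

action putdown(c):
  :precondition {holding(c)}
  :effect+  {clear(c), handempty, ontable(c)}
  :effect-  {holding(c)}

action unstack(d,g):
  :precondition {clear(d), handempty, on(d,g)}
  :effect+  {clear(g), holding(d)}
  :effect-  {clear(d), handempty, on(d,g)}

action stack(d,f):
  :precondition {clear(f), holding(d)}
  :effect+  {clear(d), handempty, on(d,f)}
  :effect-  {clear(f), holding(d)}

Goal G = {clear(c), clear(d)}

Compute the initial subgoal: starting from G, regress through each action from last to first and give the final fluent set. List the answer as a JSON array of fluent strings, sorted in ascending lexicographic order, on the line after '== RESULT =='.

Work backward from the goal:
  through step 3 (stack(d,f)): drop {clear(d)}, keep {clear(c)}, require {clear(f), holding(d)}
    → {clear(c), clear(f), holding(d)}
  through step 2 (unstack(d,g)): drop {holding(d)}, keep {clear(c), clear(f)}, require {clear(d), handempty, on(d,g)}
    → {clear(c), clear(d), clear(f), handempty, on(d,g)}
  through step 1 (putdown(c)): drop {clear(c), handempty}, keep {clear(d), clear(f), on(d,g)}, require {holding(c)}
    → {clear(d), clear(f), holding(c), on(d,g)}

== RESULT ==
["clear(d)", "clear(f)", "holding(c)", "on(d,g)"]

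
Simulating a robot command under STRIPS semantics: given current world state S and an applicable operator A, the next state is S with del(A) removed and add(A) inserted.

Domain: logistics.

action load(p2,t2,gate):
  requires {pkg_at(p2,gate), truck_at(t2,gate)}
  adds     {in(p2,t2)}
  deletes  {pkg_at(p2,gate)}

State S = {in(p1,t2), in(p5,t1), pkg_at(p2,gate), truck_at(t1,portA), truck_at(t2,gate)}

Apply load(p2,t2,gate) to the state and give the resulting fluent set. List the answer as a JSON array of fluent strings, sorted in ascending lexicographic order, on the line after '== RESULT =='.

Compute (S \ del) ∪ add:
  pre ⊆ S: {pkg_at(p2,gate), truck_at(t2,gate)} ⊆ S  — applicable
  S \ del = {in(p1,t2), in(p5,t1), truck_at(t1,portA), truck_at(t2,gate)}
  ∪ add   = {in(p1,t2), in(p2,t2), in(p5,t1), truck_at(t1,portA), truck_at(t2,gate)}

== RESULT ==
["in(p1,t2)", "in(p2,t2)", "in(p5,t1)", "truck_at(t1,portA)", "truck_at(t2,gate)"]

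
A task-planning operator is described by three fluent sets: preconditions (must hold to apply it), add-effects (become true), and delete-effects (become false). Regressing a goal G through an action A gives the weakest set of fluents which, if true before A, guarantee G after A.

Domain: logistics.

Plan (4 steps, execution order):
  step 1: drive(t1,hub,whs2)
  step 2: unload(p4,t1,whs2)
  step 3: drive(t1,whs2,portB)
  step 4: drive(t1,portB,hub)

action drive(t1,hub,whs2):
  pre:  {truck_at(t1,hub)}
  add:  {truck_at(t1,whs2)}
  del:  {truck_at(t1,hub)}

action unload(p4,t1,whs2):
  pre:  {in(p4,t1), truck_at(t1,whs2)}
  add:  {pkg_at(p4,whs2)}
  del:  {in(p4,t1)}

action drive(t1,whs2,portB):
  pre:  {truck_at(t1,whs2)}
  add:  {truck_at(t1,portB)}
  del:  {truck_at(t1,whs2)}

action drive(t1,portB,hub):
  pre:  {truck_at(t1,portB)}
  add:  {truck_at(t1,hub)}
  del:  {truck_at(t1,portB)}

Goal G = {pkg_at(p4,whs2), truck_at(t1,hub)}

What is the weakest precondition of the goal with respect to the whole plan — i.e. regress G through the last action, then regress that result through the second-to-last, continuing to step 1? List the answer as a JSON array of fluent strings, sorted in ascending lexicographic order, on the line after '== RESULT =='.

Regress step by step:
  through step 4 (drive(t1,portB,hub)): drop {truck_at(t1,hub)}, keep {pkg_at(p4,whs2)}, require {truck_at(t1,portB)}
    → {pkg_at(p4,whs2), truck_at(t1,portB)}
  through step 3 (drive(t1,whs2,portB)): drop {truck_at(t1,portB)}, keep {pkg_at(p4,whs2)}, require {truck_at(t1,whs2)}
    → {pkg_at(p4,whs2), truck_at(t1,whs2)}
  through step 2 (unload(p4,t1,whs2)): drop {pkg_at(p4,whs2)}, keep {truck_at(t1,whs2)}, require {in(p4,t1), truck_at(t1,whs2)}
    → {in(p4,t1), truck_at(t1,whs2)}
  through step 1 (drive(t1,hub,whs2)): drop {truck_at(t1,whs2)}, keep {in(p4,t1)}, require {truck_at(t1,hub)}
    → {in(p4,t1), truck_at(t1,hub)}

== RESULT ==
["in(p4,t1)", "truck_at(t1,hub)"]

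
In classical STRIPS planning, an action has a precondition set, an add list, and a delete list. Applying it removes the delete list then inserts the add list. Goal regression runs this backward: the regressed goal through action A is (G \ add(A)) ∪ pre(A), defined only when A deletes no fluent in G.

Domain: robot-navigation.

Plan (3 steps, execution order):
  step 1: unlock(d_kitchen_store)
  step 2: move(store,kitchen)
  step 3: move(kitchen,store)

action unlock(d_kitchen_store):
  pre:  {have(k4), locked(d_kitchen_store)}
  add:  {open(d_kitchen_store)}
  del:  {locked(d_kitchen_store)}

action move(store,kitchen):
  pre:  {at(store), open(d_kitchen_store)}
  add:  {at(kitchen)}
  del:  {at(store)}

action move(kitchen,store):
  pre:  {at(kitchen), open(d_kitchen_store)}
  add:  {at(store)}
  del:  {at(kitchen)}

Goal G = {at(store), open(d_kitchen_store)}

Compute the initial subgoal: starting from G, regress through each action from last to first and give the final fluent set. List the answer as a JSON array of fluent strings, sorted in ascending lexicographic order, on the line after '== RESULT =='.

Work backward from the goal:
  through step 3 (move(kitchen,store)): drop {at(store)}, keep {open(d_kitchen_store)}, require {at(kitchen), open(d_kitchen_store)}
    → {at(kitchen), open(d_kitchen_store)}
  through step 2 (move(store,kitchen)): drop {at(kitchen)}, keep {open(d_kitchen_store)}, require {at(store), open(d_kitchen_store)}
    → {at(store), open(d_kitchen_store)}
  through step 1 (unlock(d_kitchen_store)): drop {open(d_kitchen_store)}, keep {at(store)}, require {have(k4), locked(d_kitchen_store)}
    → {at(store), have(k4), locked(d_kitchen_store)}

== RESULT ==
["at(store)", "have(k4)", "locked(d_kitchen_store)"]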